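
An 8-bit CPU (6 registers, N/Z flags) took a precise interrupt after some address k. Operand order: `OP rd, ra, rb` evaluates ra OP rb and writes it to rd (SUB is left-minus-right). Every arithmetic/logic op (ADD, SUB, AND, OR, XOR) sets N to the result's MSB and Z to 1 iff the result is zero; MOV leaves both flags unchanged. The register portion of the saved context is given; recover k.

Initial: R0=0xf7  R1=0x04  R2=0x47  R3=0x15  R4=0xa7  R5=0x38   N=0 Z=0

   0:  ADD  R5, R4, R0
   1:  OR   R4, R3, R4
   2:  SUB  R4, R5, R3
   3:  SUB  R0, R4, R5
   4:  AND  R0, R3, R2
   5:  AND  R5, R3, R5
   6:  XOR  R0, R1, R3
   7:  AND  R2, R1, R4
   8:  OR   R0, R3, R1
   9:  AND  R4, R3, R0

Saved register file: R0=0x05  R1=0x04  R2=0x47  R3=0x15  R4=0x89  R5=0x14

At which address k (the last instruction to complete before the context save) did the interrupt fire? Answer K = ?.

K = 5

after  0: R0=0xf7 R1=0x04 R2=0x47 R3=0x15 R4=0xa7 R5=0x9e  N=1 Z=0
after  1: R0=0xf7 R1=0x04 R2=0x47 R3=0x15 R4=0xb7 R5=0x9e  N=1 Z=0
after  2: R0=0xf7 R1=0x04 R2=0x47 R3=0x15 R4=0x89 R5=0x9e  N=1 Z=0
after  3: R0=0xeb R1=0x04 R2=0x47 R3=0x15 R4=0x89 R5=0x9e  N=1 Z=0
after  4: R0=0x05 R1=0x04 R2=0x47 R3=0x15 R4=0x89 R5=0x9e  N=0 Z=0
after  5: R0=0x05 R1=0x04 R2=0x47 R3=0x15 R4=0x89 R5=0x14  N=0 Z=0
-- IRQ taken; context saved, return-PC = 6 --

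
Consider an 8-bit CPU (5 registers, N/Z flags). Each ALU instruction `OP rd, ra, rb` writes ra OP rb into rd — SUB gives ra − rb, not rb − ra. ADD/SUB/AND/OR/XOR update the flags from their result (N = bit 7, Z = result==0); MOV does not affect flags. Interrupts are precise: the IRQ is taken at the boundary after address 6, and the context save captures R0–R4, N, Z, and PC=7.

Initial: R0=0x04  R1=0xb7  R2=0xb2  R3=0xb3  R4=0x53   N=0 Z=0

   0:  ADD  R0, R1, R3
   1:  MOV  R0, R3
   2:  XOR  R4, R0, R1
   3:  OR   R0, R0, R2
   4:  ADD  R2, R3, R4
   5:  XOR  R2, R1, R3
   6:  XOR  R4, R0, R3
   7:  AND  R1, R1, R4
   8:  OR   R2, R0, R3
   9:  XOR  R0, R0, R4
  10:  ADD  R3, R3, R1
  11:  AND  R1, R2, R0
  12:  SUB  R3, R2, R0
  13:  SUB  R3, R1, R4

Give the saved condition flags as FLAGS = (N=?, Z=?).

after  0: R0=0x6a R1=0xb7 R2=0xb2 R3=0xb3 R4=0x53  N=0 Z=0
after  1: R0=0xb3 R1=0xb7 R2=0xb2 R3=0xb3 R4=0x53  N=0 Z=0
after  2: R0=0xb3 R1=0xb7 R2=0xb2 R3=0xb3 R4=0x04  N=0 Z=0
after  3: R0=0xb3 R1=0xb7 R2=0xb2 R3=0xb3 R4=0x04  N=1 Z=0
after  4: R0=0xb3 R1=0xb7 R2=0xb7 R3=0xb3 R4=0x04  N=1 Z=0
after  5: R0=0xb3 R1=0xb7 R2=0x04 R3=0xb3 R4=0x04  N=0 Z=0
after  6: R0=0xb3 R1=0xb7 R2=0x04 R3=0xb3 R4=0x00  N=0 Z=1
-- IRQ taken; context saved, return-PC = 7 --

FLAGS = (N=0, Z=1)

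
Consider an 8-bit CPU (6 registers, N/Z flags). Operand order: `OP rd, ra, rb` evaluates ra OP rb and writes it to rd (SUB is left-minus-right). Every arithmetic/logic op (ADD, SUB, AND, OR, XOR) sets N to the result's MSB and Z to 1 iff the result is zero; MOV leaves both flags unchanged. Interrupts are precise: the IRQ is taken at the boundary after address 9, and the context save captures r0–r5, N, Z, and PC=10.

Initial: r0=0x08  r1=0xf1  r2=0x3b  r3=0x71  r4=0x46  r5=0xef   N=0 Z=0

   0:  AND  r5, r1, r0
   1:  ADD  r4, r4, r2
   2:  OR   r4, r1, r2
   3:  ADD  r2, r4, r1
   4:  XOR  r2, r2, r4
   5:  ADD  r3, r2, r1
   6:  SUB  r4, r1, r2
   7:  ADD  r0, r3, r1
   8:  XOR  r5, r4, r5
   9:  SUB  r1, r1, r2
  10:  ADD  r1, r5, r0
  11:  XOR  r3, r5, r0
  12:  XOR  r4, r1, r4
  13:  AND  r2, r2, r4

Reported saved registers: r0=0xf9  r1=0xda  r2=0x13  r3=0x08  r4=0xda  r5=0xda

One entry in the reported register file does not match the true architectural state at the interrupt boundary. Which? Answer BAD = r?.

BAD = r2

after  0: r0=0x08 r1=0xf1 r2=0x3b r3=0x71 r4=0x46 r5=0x00  N=0 Z=1
after  1: r0=0x08 r1=0xf1 r2=0x3b r3=0x71 r4=0x81 r5=0x00  N=1 Z=0
after  2: r0=0x08 r1=0xf1 r2=0x3b r3=0x71 r4=0xfb r5=0x00  N=1 Z=0
after  3: r0=0x08 r1=0xf1 r2=0xec r3=0x71 r4=0xfb r5=0x00  N=1 Z=0
after  4: r0=0x08 r1=0xf1 r2=0x17 r3=0x71 r4=0xfb r5=0x00  N=0 Z=0
after  5: r0=0x08 r1=0xf1 r2=0x17 r3=0x08 r4=0xfb r5=0x00  N=0 Z=0
after  6: r0=0x08 r1=0xf1 r2=0x17 r3=0x08 r4=0xda r5=0x00  N=1 Z=0
after  7: r0=0xf9 r1=0xf1 r2=0x17 r3=0x08 r4=0xda r5=0x00  N=1 Z=0
after  8: r0=0xf9 r1=0xf1 r2=0x17 r3=0x08 r4=0xda r5=0xda  N=1 Z=0
after  9: r0=0xf9 r1=0xda r2=0x17 r3=0x08 r4=0xda r5=0xda  N=1 Z=0
-- IRQ taken; context saved, return-PC = 10 --
mismatch: r2: reported 0x13 vs actual 0x17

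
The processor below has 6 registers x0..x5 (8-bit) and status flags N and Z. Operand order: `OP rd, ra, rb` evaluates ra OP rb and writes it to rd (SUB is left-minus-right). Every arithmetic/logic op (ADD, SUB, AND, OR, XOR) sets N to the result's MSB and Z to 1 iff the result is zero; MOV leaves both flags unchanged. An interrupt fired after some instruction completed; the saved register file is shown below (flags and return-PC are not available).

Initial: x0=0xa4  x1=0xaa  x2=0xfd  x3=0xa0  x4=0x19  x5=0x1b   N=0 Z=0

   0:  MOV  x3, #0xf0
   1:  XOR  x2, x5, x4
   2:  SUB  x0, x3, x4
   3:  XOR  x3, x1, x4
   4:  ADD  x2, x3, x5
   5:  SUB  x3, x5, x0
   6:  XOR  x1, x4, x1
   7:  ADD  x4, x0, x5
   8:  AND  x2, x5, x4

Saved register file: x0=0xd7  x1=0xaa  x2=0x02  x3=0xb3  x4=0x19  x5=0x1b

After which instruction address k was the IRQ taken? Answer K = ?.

K = 3

after  0: x0=0xa4 x1=0xaa x2=0xfd x3=0xf0 x4=0x19 x5=0x1b  N=0 Z=0
after  1: x0=0xa4 x1=0xaa x2=0x02 x3=0xf0 x4=0x19 x5=0x1b  N=0 Z=0
after  2: x0=0xd7 x1=0xaa x2=0x02 x3=0xf0 x4=0x19 x5=0x1b  N=1 Z=0
after  3: x0=0xd7 x1=0xaa x2=0x02 x3=0xb3 x4=0x19 x5=0x1b  N=1 Z=0
-- IRQ taken; context saved, return-PC = 4 --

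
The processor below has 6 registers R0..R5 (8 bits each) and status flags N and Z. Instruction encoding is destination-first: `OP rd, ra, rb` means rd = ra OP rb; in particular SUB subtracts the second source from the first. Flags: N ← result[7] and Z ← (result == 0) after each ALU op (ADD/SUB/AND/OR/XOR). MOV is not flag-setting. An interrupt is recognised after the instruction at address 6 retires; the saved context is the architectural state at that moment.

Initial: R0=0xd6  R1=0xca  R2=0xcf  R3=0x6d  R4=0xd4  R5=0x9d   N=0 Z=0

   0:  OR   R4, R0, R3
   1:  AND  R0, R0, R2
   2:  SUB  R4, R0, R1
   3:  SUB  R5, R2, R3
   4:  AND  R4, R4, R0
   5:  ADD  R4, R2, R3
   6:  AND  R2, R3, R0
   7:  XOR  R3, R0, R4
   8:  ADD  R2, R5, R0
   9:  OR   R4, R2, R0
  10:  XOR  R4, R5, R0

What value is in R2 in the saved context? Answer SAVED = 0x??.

after  0: R0=0xd6 R1=0xca R2=0xcf R3=0x6d R4=0xff R5=0x9d  N=1 Z=0
after  1: R0=0xc6 R1=0xca R2=0xcf R3=0x6d R4=0xff R5=0x9d  N=1 Z=0
after  2: R0=0xc6 R1=0xca R2=0xcf R3=0x6d R4=0xfc R5=0x9d  N=1 Z=0
after  3: R0=0xc6 R1=0xca R2=0xcf R3=0x6d R4=0xfc R5=0x62  N=0 Z=0
after  4: R0=0xc6 R1=0xca R2=0xcf R3=0x6d R4=0xc4 R5=0x62  N=1 Z=0
after  5: R0=0xc6 R1=0xca R2=0xcf R3=0x6d R4=0x3c R5=0x62  N=0 Z=0
after  6: R0=0xc6 R1=0xca R2=0x44 R3=0x6d R4=0x3c R5=0x62  N=0 Z=0
-- IRQ taken; context saved, return-PC = 7 --

SAVED = 0x44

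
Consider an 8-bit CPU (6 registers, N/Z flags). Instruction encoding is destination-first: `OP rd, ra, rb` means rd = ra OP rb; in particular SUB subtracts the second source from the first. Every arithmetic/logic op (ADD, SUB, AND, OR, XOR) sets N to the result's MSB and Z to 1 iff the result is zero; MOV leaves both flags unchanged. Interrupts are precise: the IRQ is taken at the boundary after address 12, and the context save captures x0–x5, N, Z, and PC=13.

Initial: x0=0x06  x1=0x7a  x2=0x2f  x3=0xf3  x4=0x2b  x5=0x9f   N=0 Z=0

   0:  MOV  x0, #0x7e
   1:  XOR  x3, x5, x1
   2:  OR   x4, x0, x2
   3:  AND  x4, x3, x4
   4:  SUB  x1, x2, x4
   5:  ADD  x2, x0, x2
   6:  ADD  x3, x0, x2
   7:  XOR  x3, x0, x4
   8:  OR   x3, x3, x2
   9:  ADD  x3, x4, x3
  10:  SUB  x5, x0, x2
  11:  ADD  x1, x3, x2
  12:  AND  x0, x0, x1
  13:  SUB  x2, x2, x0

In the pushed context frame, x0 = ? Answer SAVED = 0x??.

after  0: x0=0x7e x1=0x7a x2=0x2f x3=0xf3 x4=0x2b x5=0x9f  N=0 Z=0
after  1: x0=0x7e x1=0x7a x2=0x2f x3=0xe5 x4=0x2b x5=0x9f  N=1 Z=0
after  2: x0=0x7e x1=0x7a x2=0x2f x3=0xe5 x4=0x7f x5=0x9f  N=0 Z=0
after  3: x0=0x7e x1=0x7a x2=0x2f x3=0xe5 x4=0x65 x5=0x9f  N=0 Z=0
after  4: x0=0x7e x1=0xca x2=0x2f x3=0xe5 x4=0x65 x5=0x9f  N=1 Z=0
after  5: x0=0x7e x1=0xca x2=0xad x3=0xe5 x4=0x65 x5=0x9f  N=1 Z=0
after  6: x0=0x7e x1=0xca x2=0xad x3=0x2b x4=0x65 x5=0x9f  N=0 Z=0
after  7: x0=0x7e x1=0xca x2=0xad x3=0x1b x4=0x65 x5=0x9f  N=0 Z=0
after  8: x0=0x7e x1=0xca x2=0xad x3=0xbf x4=0x65 x5=0x9f  N=1 Z=0
after  9: x0=0x7e x1=0xca x2=0xad x3=0x24 x4=0x65 x5=0x9f  N=0 Z=0
after 10: x0=0x7e x1=0xca x2=0xad x3=0x24 x4=0x65 x5=0xd1  N=1 Z=0
after 11: x0=0x7e x1=0xd1 x2=0xad x3=0x24 x4=0x65 x5=0xd1  N=1 Z=0
after 12: x0=0x50 x1=0xd1 x2=0xad x3=0x24 x4=0x65 x5=0xd1  N=0 Z=0
-- IRQ taken; context saved, return-PC = 13 --

SAVED = 0x50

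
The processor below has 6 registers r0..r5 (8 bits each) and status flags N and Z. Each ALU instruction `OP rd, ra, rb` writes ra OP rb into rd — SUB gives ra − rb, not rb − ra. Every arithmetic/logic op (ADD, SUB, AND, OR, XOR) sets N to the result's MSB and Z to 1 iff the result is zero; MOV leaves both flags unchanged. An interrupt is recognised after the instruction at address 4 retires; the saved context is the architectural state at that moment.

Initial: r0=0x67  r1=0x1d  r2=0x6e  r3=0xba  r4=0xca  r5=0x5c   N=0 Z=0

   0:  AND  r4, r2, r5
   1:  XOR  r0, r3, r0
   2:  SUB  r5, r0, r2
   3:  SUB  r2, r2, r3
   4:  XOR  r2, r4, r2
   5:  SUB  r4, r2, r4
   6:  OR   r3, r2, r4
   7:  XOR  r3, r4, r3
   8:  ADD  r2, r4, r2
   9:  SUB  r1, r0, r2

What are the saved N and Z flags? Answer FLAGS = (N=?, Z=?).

after  0: r0=0x67 r1=0x1d r2=0x6e r3=0xba r4=0x4c r5=0x5c  N=0 Z=0
after  1: r0=0xdd r1=0x1d r2=0x6e r3=0xba r4=0x4c r5=0x5c  N=1 Z=0
after  2: r0=0xdd r1=0x1d r2=0x6e r3=0xba r4=0x4c r5=0x6f  N=0 Z=0
after  3: r0=0xdd r1=0x1d r2=0xb4 r3=0xba r4=0x4c r5=0x6f  N=1 Z=0
after  4: r0=0xdd r1=0x1d r2=0xf8 r3=0xba r4=0x4c r5=0x6f  N=1 Z=0
-- IRQ taken; context saved, return-PC = 5 --

FLAGS = (N=1, Z=0)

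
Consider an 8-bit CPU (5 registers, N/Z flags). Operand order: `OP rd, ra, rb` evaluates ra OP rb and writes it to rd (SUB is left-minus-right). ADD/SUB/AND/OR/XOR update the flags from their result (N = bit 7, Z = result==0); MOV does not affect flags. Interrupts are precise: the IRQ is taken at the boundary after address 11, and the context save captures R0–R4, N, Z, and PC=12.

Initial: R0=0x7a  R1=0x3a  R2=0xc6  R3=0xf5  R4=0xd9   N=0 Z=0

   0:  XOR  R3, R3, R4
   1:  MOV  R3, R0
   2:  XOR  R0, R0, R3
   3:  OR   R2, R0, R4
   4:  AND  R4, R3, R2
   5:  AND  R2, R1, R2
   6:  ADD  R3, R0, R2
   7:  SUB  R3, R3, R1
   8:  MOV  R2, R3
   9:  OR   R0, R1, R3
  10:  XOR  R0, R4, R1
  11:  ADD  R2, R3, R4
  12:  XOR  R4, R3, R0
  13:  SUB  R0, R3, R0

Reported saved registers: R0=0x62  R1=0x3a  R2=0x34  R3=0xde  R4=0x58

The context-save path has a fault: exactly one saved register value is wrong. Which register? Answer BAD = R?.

after  0: R0=0x7a R1=0x3a R2=0xc6 R3=0x2c R4=0xd9  N=0 Z=0
after  1: R0=0x7a R1=0x3a R2=0xc6 R3=0x7a R4=0xd9  N=0 Z=0
after  2: R0=0x00 R1=0x3a R2=0xc6 R3=0x7a R4=0xd9  N=0 Z=1
after  3: R0=0x00 R1=0x3a R2=0xd9 R3=0x7a R4=0xd9  N=1 Z=0
after  4: R0=0x00 R1=0x3a R2=0xd9 R3=0x7a R4=0x58  N=0 Z=0
after  5: R0=0x00 R1=0x3a R2=0x18 R3=0x7a R4=0x58  N=0 Z=0
after  6: R0=0x00 R1=0x3a R2=0x18 R3=0x18 R4=0x58  N=0 Z=0
after  7: R0=0x00 R1=0x3a R2=0x18 R3=0xde R4=0x58  N=1 Z=0
after  8: R0=0x00 R1=0x3a R2=0xde R3=0xde R4=0x58  N=1 Z=0
after  9: R0=0xfe R1=0x3a R2=0xde R3=0xde R4=0x58  N=1 Z=0
after 10: R0=0x62 R1=0x3a R2=0xde R3=0xde R4=0x58  N=0 Z=0
after 11: R0=0x62 R1=0x3a R2=0x36 R3=0xde R4=0x58  N=0 Z=0
-- IRQ taken; context saved, return-PC = 12 --
mismatch: R2: reported 0x34 vs actual 0x36

BAD = R2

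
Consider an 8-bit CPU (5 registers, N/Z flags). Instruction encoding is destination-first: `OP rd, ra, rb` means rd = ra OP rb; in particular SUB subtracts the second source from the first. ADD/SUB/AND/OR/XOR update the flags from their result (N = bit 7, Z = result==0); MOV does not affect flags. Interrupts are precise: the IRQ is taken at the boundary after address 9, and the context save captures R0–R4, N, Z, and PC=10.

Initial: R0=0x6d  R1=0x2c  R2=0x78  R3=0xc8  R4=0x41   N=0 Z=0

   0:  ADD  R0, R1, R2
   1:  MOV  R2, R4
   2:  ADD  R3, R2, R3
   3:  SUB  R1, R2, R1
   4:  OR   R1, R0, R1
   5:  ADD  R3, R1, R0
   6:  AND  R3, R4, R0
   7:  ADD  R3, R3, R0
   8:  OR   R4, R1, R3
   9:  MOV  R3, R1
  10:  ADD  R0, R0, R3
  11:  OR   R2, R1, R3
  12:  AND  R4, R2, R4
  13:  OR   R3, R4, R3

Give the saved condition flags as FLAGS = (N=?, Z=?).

FLAGS = (N=1, Z=0)

after  0: R0=0xa4 R1=0x2c R2=0x78 R3=0xc8 R4=0x41  N=1 Z=0
after  1: R0=0xa4 R1=0x2c R2=0x41 R3=0xc8 R4=0x41  N=1 Z=0
after  2: R0=0xa4 R1=0x2c R2=0x41 R3=0x09 R4=0x41  N=0 Z=0
after  3: R0=0xa4 R1=0x15 R2=0x41 R3=0x09 R4=0x41  N=0 Z=0
after  4: R0=0xa4 R1=0xb5 R2=0x41 R3=0x09 R4=0x41  N=1 Z=0
after  5: R0=0xa4 R1=0xb5 R2=0x41 R3=0x59 R4=0x41  N=0 Z=0
after  6: R0=0xa4 R1=0xb5 R2=0x41 R3=0x00 R4=0x41  N=0 Z=1
after  7: R0=0xa4 R1=0xb5 R2=0x41 R3=0xa4 R4=0x41  N=1 Z=0
after  8: R0=0xa4 R1=0xb5 R2=0x41 R3=0xa4 R4=0xb5  N=1 Z=0
after  9: R0=0xa4 R1=0xb5 R2=0x41 R3=0xb5 R4=0xb5  N=1 Z=0
-- IRQ taken; context saved, return-PC = 10 --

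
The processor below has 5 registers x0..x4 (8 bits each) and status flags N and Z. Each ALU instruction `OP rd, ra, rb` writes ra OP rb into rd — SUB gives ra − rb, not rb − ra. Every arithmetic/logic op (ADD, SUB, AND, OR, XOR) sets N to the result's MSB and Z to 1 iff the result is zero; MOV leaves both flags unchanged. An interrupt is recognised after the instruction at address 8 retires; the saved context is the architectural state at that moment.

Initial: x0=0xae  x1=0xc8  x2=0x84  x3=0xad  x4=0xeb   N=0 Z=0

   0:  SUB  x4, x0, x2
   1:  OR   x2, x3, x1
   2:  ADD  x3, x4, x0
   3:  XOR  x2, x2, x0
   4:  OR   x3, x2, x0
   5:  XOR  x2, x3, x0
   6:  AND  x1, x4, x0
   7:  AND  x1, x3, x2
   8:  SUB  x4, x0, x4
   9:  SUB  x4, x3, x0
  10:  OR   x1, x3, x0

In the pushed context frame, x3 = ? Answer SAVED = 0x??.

SAVED = 0xef

after  0: x0=0xae x1=0xc8 x2=0x84 x3=0xad x4=0x2a  N=0 Z=0
after  1: x0=0xae x1=0xc8 x2=0xed x3=0xad x4=0x2a  N=1 Z=0
after  2: x0=0xae x1=0xc8 x2=0xed x3=0xd8 x4=0x2a  N=1 Z=0
after  3: x0=0xae x1=0xc8 x2=0x43 x3=0xd8 x4=0x2a  N=0 Z=0
after  4: x0=0xae x1=0xc8 x2=0x43 x3=0xef x4=0x2a  N=1 Z=0
after  5: x0=0xae x1=0xc8 x2=0x41 x3=0xef x4=0x2a  N=0 Z=0
after  6: x0=0xae x1=0x2a x2=0x41 x3=0xef x4=0x2a  N=0 Z=0
after  7: x0=0xae x1=0x41 x2=0x41 x3=0xef x4=0x2a  N=0 Z=0
after  8: x0=0xae x1=0x41 x2=0x41 x3=0xef x4=0x84  N=1 Z=0
-- IRQ taken; context saved, return-PC = 9 --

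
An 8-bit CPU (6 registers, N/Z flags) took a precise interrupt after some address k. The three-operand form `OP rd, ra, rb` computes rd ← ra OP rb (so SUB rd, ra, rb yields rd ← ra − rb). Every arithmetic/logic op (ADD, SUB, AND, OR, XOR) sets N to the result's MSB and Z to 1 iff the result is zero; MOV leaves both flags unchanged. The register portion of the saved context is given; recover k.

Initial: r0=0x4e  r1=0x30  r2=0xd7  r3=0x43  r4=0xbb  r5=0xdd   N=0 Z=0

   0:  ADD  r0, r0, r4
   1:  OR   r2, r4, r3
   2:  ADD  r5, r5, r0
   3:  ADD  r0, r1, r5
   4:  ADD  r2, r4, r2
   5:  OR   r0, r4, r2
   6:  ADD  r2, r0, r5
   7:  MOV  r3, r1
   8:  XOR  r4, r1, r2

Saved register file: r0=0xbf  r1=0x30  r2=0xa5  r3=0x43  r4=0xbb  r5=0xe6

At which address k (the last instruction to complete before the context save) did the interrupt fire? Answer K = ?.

K = 6

after  0: r0=0x09 r1=0x30 r2=0xd7 r3=0x43 r4=0xbb r5=0xdd  N=0 Z=0
after  1: r0=0x09 r1=0x30 r2=0xfb r3=0x43 r4=0xbb r5=0xdd  N=1 Z=0
after  2: r0=0x09 r1=0x30 r2=0xfb r3=0x43 r4=0xbb r5=0xe6  N=1 Z=0
after  3: r0=0x16 r1=0x30 r2=0xfb r3=0x43 r4=0xbb r5=0xe6  N=0 Z=0
after  4: r0=0x16 r1=0x30 r2=0xb6 r3=0x43 r4=0xbb r5=0xe6  N=1 Z=0
after  5: r0=0xbf r1=0x30 r2=0xb6 r3=0x43 r4=0xbb r5=0xe6  N=1 Z=0
after  6: r0=0xbf r1=0x30 r2=0xa5 r3=0x43 r4=0xbb r5=0xe6  N=1 Z=0
-- IRQ taken; context saved, return-PC = 7 --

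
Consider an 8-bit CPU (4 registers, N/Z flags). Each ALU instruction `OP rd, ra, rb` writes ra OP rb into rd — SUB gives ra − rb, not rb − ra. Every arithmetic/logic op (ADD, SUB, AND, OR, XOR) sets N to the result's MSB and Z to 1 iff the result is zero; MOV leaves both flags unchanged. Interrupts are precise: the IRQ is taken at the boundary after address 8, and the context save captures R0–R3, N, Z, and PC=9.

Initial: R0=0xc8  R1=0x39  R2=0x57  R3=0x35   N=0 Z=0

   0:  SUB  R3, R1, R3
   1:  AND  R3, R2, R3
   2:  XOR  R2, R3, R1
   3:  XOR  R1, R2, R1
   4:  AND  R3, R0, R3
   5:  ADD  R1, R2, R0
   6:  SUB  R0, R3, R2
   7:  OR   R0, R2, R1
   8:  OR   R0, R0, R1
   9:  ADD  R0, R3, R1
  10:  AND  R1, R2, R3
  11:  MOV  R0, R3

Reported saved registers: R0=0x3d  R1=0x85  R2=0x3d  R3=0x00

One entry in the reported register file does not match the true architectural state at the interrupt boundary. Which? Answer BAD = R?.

BAD = R1

after  0: R0=0xc8 R1=0x39 R2=0x57 R3=0x04  N=0 Z=0
after  1: R0=0xc8 R1=0x39 R2=0x57 R3=0x04  N=0 Z=0
after  2: R0=0xc8 R1=0x39 R2=0x3d R3=0x04  N=0 Z=0
after  3: R0=0xc8 R1=0x04 R2=0x3d R3=0x04  N=0 Z=0
after  4: R0=0xc8 R1=0x04 R2=0x3d R3=0x00  N=0 Z=1
after  5: R0=0xc8 R1=0x05 R2=0x3d R3=0x00  N=0 Z=0
after  6: R0=0xc3 R1=0x05 R2=0x3d R3=0x00  N=1 Z=0
after  7: R0=0x3d R1=0x05 R2=0x3d R3=0x00  N=0 Z=0
after  8: R0=0x3d R1=0x05 R2=0x3d R3=0x00  N=0 Z=0
-- IRQ taken; context saved, return-PC = 9 --
mismatch: R1: reported 0x85 vs actual 0x05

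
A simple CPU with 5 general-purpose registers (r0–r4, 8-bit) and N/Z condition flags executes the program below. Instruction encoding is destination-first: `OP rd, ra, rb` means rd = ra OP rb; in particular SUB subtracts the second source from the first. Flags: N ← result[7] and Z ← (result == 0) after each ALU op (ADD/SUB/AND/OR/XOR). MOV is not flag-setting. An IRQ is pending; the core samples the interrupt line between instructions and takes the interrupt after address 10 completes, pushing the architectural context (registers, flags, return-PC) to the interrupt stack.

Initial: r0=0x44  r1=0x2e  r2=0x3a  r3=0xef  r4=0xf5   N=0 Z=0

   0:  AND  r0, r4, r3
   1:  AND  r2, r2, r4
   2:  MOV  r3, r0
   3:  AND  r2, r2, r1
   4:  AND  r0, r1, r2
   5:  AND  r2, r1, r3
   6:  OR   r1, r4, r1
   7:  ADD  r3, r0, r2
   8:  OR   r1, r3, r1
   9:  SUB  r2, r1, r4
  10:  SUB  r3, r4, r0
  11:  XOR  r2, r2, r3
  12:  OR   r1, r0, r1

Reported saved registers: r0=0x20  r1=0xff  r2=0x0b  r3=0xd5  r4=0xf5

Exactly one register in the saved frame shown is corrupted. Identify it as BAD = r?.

BAD = r2

after  0: r0=0xe5 r1=0x2e r2=0x3a r3=0xef r4=0xf5  N=1 Z=0
after  1: r0=0xe5 r1=0x2e r2=0x30 r3=0xef r4=0xf5  N=0 Z=0
after  2: r0=0xe5 r1=0x2e r2=0x30 r3=0xe5 r4=0xf5  N=0 Z=0
after  3: r0=0xe5 r1=0x2e r2=0x20 r3=0xe5 r4=0xf5  N=0 Z=0
after  4: r0=0x20 r1=0x2e r2=0x20 r3=0xe5 r4=0xf5  N=0 Z=0
after  5: r0=0x20 r1=0x2e r2=0x24 r3=0xe5 r4=0xf5  N=0 Z=0
after  6: r0=0x20 r1=0xff r2=0x24 r3=0xe5 r4=0xf5  N=1 Z=0
after  7: r0=0x20 r1=0xff r2=0x24 r3=0x44 r4=0xf5  N=0 Z=0
after  8: r0=0x20 r1=0xff r2=0x24 r3=0x44 r4=0xf5  N=1 Z=0
after  9: r0=0x20 r1=0xff r2=0x0a r3=0x44 r4=0xf5  N=0 Z=0
after 10: r0=0x20 r1=0xff r2=0x0a r3=0xd5 r4=0xf5  N=1 Z=0
-- IRQ taken; context saved, return-PC = 11 --
mismatch: r2: reported 0x0b vs actual 0x0a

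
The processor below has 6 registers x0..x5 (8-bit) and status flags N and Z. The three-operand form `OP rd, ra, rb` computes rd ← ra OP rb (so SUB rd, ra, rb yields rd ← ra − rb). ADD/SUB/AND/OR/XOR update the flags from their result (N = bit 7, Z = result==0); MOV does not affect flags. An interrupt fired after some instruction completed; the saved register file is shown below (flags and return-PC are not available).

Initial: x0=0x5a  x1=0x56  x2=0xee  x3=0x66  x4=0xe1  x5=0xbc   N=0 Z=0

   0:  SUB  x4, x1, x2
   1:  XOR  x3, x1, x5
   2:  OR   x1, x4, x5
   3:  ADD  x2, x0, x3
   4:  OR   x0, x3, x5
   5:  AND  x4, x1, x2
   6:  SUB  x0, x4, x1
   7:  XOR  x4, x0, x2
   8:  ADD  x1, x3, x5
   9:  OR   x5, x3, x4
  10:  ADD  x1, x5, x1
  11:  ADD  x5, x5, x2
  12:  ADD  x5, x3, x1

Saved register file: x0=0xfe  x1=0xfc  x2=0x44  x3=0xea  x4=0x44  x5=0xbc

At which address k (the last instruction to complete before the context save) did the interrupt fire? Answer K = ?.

after  0: x0=0x5a x1=0x56 x2=0xee x3=0x66 x4=0x68 x5=0xbc  N=0 Z=0
after  1: x0=0x5a x1=0x56 x2=0xee x3=0xea x4=0x68 x5=0xbc  N=1 Z=0
after  2: x0=0x5a x1=0xfc x2=0xee x3=0xea x4=0x68 x5=0xbc  N=1 Z=0
after  3: x0=0x5a x1=0xfc x2=0x44 x3=0xea x4=0x68 x5=0xbc  N=0 Z=0
after  4: x0=0xfe x1=0xfc x2=0x44 x3=0xea x4=0x68 x5=0xbc  N=1 Z=0
after  5: x0=0xfe x1=0xfc x2=0x44 x3=0xea x4=0x44 x5=0xbc  N=0 Z=0
-- IRQ taken; context saved, return-PC = 6 --

K = 5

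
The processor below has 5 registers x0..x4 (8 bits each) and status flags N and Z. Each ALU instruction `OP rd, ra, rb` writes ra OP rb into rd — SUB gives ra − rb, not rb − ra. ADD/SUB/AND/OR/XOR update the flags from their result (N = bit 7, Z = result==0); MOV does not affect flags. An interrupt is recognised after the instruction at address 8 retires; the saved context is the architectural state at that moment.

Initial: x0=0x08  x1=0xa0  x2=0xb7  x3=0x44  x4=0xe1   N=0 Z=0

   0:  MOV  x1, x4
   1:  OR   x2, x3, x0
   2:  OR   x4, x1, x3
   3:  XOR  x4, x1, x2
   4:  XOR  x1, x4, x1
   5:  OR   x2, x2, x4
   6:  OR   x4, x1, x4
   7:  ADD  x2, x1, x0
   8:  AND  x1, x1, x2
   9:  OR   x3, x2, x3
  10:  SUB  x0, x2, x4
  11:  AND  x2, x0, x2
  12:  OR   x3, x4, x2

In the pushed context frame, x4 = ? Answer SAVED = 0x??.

SAVED = 0xed

after  0: x0=0x08 x1=0xe1 x2=0xb7 x3=0x44 x4=0xe1  N=0 Z=0
after  1: x0=0x08 x1=0xe1 x2=0x4c x3=0x44 x4=0xe1  N=0 Z=0
after  2: x0=0x08 x1=0xe1 x2=0x4c x3=0x44 x4=0xe5  N=1 Z=0
after  3: x0=0x08 x1=0xe1 x2=0x4c x3=0x44 x4=0xad  N=1 Z=0
after  4: x0=0x08 x1=0x4c x2=0x4c x3=0x44 x4=0xad  N=0 Z=0
after  5: x0=0x08 x1=0x4c x2=0xed x3=0x44 x4=0xad  N=1 Z=0
after  6: x0=0x08 x1=0x4c x2=0xed x3=0x44 x4=0xed  N=1 Z=0
after  7: x0=0x08 x1=0x4c x2=0x54 x3=0x44 x4=0xed  N=0 Z=0
after  8: x0=0x08 x1=0x44 x2=0x54 x3=0x44 x4=0xed  N=0 Z=0
-- IRQ taken; context saved, return-PC = 9 --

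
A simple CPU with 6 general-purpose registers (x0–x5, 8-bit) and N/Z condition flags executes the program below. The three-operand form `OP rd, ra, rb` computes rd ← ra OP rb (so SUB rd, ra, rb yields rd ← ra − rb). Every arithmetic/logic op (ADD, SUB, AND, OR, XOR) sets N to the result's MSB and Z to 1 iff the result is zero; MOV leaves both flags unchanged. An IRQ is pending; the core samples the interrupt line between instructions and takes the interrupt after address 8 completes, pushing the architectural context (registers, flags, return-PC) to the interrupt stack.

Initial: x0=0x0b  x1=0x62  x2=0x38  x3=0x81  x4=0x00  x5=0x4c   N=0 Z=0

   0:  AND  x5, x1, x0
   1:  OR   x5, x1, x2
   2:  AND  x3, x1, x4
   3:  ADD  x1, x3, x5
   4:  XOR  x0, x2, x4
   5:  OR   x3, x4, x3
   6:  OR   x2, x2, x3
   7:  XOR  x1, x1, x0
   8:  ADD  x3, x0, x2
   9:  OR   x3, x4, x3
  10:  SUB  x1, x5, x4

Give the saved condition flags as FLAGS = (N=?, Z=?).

FLAGS = (N=0, Z=0)

after  0: x0=0x0b x1=0x62 x2=0x38 x3=0x81 x4=0x00 x5=0x02  N=0 Z=0
after  1: x0=0x0b x1=0x62 x2=0x38 x3=0x81 x4=0x00 x5=0x7a  N=0 Z=0
after  2: x0=0x0b x1=0x62 x2=0x38 x3=0x00 x4=0x00 x5=0x7a  N=0 Z=1
after  3: x0=0x0b x1=0x7a x2=0x38 x3=0x00 x4=0x00 x5=0x7a  N=0 Z=0
after  4: x0=0x38 x1=0x7a x2=0x38 x3=0x00 x4=0x00 x5=0x7a  N=0 Z=0
after  5: x0=0x38 x1=0x7a x2=0x38 x3=0x00 x4=0x00 x5=0x7a  N=0 Z=1
after  6: x0=0x38 x1=0x7a x2=0x38 x3=0x00 x4=0x00 x5=0x7a  N=0 Z=0
after  7: x0=0x38 x1=0x42 x2=0x38 x3=0x00 x4=0x00 x5=0x7a  N=0 Z=0
after  8: x0=0x38 x1=0x42 x2=0x38 x3=0x70 x4=0x00 x5=0x7a  N=0 Z=0
-- IRQ taken; context saved, return-PC = 9 --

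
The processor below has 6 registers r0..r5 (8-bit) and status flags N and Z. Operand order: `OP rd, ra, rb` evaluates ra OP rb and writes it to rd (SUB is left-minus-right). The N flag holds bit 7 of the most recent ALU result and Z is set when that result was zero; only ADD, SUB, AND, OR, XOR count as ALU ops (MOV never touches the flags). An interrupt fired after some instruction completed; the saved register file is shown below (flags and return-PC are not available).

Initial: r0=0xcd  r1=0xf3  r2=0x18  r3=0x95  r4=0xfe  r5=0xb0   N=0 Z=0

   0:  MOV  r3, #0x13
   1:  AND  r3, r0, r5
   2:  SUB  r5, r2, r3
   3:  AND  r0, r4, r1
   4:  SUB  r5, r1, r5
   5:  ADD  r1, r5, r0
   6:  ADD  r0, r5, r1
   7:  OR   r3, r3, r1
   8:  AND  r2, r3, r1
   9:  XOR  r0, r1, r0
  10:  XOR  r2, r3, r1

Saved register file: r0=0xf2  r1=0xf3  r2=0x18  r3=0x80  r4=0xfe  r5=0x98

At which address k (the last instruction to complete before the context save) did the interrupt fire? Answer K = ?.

after  0: r0=0xcd r1=0xf3 r2=0x18 r3=0x13 r4=0xfe r5=0xb0  N=0 Z=0
after  1: r0=0xcd r1=0xf3 r2=0x18 r3=0x80 r4=0xfe r5=0xb0  N=1 Z=0
after  2: r0=0xcd r1=0xf3 r2=0x18 r3=0x80 r4=0xfe r5=0x98  N=1 Z=0
after  3: r0=0xf2 r1=0xf3 r2=0x18 r3=0x80 r4=0xfe r5=0x98  N=1 Z=0
-- IRQ taken; context saved, return-PC = 4 --

K = 3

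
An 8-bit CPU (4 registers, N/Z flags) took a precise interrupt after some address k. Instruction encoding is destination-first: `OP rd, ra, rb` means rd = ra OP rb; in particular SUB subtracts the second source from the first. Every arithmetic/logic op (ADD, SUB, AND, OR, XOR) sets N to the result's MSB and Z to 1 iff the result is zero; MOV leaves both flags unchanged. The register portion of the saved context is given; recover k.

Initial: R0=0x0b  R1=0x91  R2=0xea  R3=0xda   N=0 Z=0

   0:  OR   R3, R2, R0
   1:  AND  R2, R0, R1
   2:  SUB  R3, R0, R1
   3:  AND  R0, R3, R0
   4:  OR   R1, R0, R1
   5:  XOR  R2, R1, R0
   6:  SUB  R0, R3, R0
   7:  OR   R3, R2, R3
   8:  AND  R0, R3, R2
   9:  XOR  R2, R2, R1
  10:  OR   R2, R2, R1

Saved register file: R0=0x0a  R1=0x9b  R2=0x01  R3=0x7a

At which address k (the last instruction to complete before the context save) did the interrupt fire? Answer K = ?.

after  0: R0=0x0b R1=0x91 R2=0xea R3=0xeb  N=1 Z=0
after  1: R0=0x0b R1=0x91 R2=0x01 R3=0xeb  N=0 Z=0
after  2: R0=0x0b R1=0x91 R2=0x01 R3=0x7a  N=0 Z=0
after  3: R0=0x0a R1=0x91 R2=0x01 R3=0x7a  N=0 Z=0
after  4: R0=0x0a R1=0x9b R2=0x01 R3=0x7a  N=1 Z=0
-- IRQ taken; context saved, return-PC = 5 --

K = 4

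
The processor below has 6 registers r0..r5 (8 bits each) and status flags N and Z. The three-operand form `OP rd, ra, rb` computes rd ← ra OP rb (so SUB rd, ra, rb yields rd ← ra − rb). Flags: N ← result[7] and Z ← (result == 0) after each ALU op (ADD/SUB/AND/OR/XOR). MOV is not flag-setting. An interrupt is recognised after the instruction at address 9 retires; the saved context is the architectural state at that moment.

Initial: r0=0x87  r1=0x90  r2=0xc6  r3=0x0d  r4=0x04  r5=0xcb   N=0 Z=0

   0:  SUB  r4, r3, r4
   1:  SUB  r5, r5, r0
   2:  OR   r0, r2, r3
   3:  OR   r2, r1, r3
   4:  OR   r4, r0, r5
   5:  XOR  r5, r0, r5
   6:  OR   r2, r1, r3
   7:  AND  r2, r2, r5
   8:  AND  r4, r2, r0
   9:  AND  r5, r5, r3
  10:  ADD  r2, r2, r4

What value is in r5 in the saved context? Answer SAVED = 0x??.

after  0: r0=0x87 r1=0x90 r2=0xc6 r3=0x0d r4=0x09 r5=0xcb  N=0 Z=0
after  1: r0=0x87 r1=0x90 r2=0xc6 r3=0x0d r4=0x09 r5=0x44  N=0 Z=0
after  2: r0=0xcf r1=0x90 r2=0xc6 r3=0x0d r4=0x09 r5=0x44  N=1 Z=0
after  3: r0=0xcf r1=0x90 r2=0x9d r3=0x0d r4=0x09 r5=0x44  N=1 Z=0
after  4: r0=0xcf r1=0x90 r2=0x9d r3=0x0d r4=0xcf r5=0x44  N=1 Z=0
after  5: r0=0xcf r1=0x90 r2=0x9d r3=0x0d r4=0xcf r5=0x8b  N=1 Z=0
after  6: r0=0xcf r1=0x90 r2=0x9d r3=0x0d r4=0xcf r5=0x8b  N=1 Z=0
after  7: r0=0xcf r1=0x90 r2=0x89 r3=0x0d r4=0xcf r5=0x8b  N=1 Z=0
after  8: r0=0xcf r1=0x90 r2=0x89 r3=0x0d r4=0x89 r5=0x8b  N=1 Z=0
after  9: r0=0xcf r1=0x90 r2=0x89 r3=0x0d r4=0x89 r5=0x09  N=0 Z=0
-- IRQ taken; context saved, return-PC = 10 --

SAVED = 0x09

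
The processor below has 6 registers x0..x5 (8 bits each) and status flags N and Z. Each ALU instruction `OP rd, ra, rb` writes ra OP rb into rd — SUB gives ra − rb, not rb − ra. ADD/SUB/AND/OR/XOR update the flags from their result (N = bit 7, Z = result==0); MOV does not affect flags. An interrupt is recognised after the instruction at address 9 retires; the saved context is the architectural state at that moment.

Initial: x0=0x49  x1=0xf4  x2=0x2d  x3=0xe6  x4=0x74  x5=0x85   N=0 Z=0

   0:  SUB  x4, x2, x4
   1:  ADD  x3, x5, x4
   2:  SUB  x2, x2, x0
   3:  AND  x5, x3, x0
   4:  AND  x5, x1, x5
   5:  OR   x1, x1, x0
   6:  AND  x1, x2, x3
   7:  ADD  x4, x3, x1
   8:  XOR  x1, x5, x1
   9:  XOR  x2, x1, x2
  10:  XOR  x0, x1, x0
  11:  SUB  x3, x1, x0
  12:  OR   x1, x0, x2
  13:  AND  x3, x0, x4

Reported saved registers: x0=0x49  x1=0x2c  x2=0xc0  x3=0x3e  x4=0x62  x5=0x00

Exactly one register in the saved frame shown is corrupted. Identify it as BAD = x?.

BAD = x1

after  0: x0=0x49 x1=0xf4 x2=0x2d x3=0xe6 x4=0xb9 x5=0x85  N=1 Z=0
after  1: x0=0x49 x1=0xf4 x2=0x2d x3=0x3e x4=0xb9 x5=0x85  N=0 Z=0
after  2: x0=0x49 x1=0xf4 x2=0xe4 x3=0x3e x4=0xb9 x5=0x85  N=1 Z=0
after  3: x0=0x49 x1=0xf4 x2=0xe4 x3=0x3e x4=0xb9 x5=0x08  N=0 Z=0
after  4: x0=0x49 x1=0xf4 x2=0xe4 x3=0x3e x4=0xb9 x5=0x00  N=0 Z=1
after  5: x0=0x49 x1=0xfd x2=0xe4 x3=0x3e x4=0xb9 x5=0x00  N=1 Z=0
after  6: x0=0x49 x1=0x24 x2=0xe4 x3=0x3e x4=0xb9 x5=0x00  N=0 Z=0
after  7: x0=0x49 x1=0x24 x2=0xe4 x3=0x3e x4=0x62 x5=0x00  N=0 Z=0
after  8: x0=0x49 x1=0x24 x2=0xe4 x3=0x3e x4=0x62 x5=0x00  N=0 Z=0
after  9: x0=0x49 x1=0x24 x2=0xc0 x3=0x3e x4=0x62 x5=0x00  N=1 Z=0
-- IRQ taken; context saved, return-PC = 10 --
mismatch: x1: reported 0x2c vs actual 0x24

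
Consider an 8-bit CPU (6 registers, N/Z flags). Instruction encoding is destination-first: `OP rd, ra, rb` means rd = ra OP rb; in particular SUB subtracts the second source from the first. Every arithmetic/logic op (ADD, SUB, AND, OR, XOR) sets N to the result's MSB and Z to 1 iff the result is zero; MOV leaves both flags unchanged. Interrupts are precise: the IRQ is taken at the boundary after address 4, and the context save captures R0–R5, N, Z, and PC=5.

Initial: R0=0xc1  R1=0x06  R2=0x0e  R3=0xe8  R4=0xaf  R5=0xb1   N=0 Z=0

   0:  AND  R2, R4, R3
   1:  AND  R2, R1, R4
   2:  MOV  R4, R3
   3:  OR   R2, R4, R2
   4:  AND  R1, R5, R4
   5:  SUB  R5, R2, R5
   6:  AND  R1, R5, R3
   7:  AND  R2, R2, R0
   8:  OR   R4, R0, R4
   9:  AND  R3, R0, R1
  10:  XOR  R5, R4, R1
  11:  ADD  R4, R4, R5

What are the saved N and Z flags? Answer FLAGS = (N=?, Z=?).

FLAGS = (N=1, Z=0)

after  0: R0=0xc1 R1=0x06 R2=0xa8 R3=0xe8 R4=0xaf R5=0xb1  N=1 Z=0
after  1: R0=0xc1 R1=0x06 R2=0x06 R3=0xe8 R4=0xaf R5=0xb1  N=0 Z=0
after  2: R0=0xc1 R1=0x06 R2=0x06 R3=0xe8 R4=0xe8 R5=0xb1  N=0 Z=0
after  3: R0=0xc1 R1=0x06 R2=0xee R3=0xe8 R4=0xe8 R5=0xb1  N=1 Z=0
after  4: R0=0xc1 R1=0xa0 R2=0xee R3=0xe8 R4=0xe8 R5=0xb1  N=1 Z=0
-- IRQ taken; context saved, return-PC = 5 --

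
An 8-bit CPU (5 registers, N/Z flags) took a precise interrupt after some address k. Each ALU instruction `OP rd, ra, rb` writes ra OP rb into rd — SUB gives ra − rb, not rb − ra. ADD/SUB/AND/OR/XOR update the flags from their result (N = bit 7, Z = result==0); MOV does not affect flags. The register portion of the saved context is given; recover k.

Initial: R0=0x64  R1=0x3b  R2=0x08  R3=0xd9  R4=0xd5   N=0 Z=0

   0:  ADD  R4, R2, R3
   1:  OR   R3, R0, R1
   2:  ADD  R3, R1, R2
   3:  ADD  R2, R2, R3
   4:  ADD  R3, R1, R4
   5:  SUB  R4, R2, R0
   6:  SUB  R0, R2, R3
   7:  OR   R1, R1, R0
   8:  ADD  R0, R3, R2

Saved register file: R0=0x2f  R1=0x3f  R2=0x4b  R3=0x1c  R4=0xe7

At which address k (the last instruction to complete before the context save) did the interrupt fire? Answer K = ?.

K = 7

after  0: R0=0x64 R1=0x3b R2=0x08 R3=0xd9 R4=0xe1  N=1 Z=0
after  1: R0=0x64 R1=0x3b R2=0x08 R3=0x7f R4=0xe1  N=0 Z=0
after  2: R0=0x64 R1=0x3b R2=0x08 R3=0x43 R4=0xe1  N=0 Z=0
after  3: R0=0x64 R1=0x3b R2=0x4b R3=0x43 R4=0xe1  N=0 Z=0
after  4: R0=0x64 R1=0x3b R2=0x4b R3=0x1c R4=0xe1  N=0 Z=0
after  5: R0=0x64 R1=0x3b R2=0x4b R3=0x1c R4=0xe7  N=1 Z=0
after  6: R0=0x2f R1=0x3b R2=0x4b R3=0x1c R4=0xe7  N=0 Z=0
after  7: R0=0x2f R1=0x3f R2=0x4b R3=0x1c R4=0xe7  N=0 Z=0
-- IRQ taken; context saved, return-PC = 8 --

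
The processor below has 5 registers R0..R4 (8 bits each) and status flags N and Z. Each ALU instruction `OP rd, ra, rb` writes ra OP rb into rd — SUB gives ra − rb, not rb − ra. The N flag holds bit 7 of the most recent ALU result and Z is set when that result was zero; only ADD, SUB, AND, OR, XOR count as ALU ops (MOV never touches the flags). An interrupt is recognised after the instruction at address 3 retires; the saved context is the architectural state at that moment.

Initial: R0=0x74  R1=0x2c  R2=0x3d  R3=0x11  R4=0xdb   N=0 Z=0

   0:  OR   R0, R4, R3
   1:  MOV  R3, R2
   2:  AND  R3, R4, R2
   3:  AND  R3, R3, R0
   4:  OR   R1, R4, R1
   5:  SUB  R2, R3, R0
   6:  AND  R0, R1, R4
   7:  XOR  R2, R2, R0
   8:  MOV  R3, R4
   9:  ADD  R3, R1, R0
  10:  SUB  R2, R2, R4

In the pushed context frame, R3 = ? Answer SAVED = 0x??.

SAVED = 0x19

after  0: R0=0xdb R1=0x2c R2=0x3d R3=0x11 R4=0xdb  N=1 Z=0
after  1: R0=0xdb R1=0x2c R2=0x3d R3=0x3d R4=0xdb  N=1 Z=0
after  2: R0=0xdb R1=0x2c R2=0x3d R3=0x19 R4=0xdb  N=0 Z=0
after  3: R0=0xdb R1=0x2c R2=0x3d R3=0x19 R4=0xdb  N=0 Z=0
-- IRQ taken; context saved, return-PC = 4 --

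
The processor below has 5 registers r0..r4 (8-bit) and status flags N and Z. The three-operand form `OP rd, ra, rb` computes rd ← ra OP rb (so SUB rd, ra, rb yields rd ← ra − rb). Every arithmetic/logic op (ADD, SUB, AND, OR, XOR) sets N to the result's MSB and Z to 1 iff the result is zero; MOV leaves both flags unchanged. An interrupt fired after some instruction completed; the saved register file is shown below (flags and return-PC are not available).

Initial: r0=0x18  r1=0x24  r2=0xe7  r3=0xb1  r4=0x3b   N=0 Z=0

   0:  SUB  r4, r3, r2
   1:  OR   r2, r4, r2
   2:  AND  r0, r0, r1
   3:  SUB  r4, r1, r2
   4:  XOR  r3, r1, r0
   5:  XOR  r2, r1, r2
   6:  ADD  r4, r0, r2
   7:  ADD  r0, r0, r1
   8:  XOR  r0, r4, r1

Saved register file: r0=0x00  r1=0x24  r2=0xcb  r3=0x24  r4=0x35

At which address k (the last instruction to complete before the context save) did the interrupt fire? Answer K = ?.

after  0: r0=0x18 r1=0x24 r2=0xe7 r3=0xb1 r4=0xca  N=1 Z=0
after  1: r0=0x18 r1=0x24 r2=0xef r3=0xb1 r4=0xca  N=1 Z=0
after  2: r0=0x00 r1=0x24 r2=0xef r3=0xb1 r4=0xca  N=0 Z=1
after  3: r0=0x00 r1=0x24 r2=0xef r3=0xb1 r4=0x35  N=0 Z=0
after  4: r0=0x00 r1=0x24 r2=0xef r3=0x24 r4=0x35  N=0 Z=0
after  5: r0=0x00 r1=0x24 r2=0xcb r3=0x24 r4=0x35  N=1 Z=0
-- IRQ taken; context saved, return-PC = 6 --

K = 5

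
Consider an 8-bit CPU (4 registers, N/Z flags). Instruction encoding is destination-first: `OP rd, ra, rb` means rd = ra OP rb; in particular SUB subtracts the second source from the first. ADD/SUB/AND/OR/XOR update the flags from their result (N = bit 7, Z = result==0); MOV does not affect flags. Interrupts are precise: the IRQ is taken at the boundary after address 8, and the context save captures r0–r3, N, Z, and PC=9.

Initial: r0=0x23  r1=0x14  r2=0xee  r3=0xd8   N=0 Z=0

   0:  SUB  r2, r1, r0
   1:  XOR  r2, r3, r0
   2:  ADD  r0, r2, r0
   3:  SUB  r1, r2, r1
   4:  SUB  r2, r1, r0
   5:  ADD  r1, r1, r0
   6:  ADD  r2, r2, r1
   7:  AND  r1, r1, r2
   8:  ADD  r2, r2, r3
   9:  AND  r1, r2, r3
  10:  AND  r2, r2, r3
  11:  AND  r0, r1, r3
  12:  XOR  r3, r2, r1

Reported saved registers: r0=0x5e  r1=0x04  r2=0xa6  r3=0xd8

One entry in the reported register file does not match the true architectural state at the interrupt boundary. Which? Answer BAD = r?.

after  0: r0=0x23 r1=0x14 r2=0xf1 r3=0xd8  N=1 Z=0
after  1: r0=0x23 r1=0x14 r2=0xfb r3=0xd8  N=1 Z=0
after  2: r0=0x1e r1=0x14 r2=0xfb r3=0xd8  N=0 Z=0
after  3: r0=0x1e r1=0xe7 r2=0xfb r3=0xd8  N=1 Z=0
after  4: r0=0x1e r1=0xe7 r2=0xc9 r3=0xd8  N=1 Z=0
after  5: r0=0x1e r1=0x05 r2=0xc9 r3=0xd8  N=0 Z=0
after  6: r0=0x1e r1=0x05 r2=0xce r3=0xd8  N=1 Z=0
after  7: r0=0x1e r1=0x04 r2=0xce r3=0xd8  N=0 Z=0
after  8: r0=0x1e r1=0x04 r2=0xa6 r3=0xd8  N=1 Z=0
-- IRQ taken; context saved, return-PC = 9 --
mismatch: r0: reported 0x5e vs actual 0x1e

BAD = r0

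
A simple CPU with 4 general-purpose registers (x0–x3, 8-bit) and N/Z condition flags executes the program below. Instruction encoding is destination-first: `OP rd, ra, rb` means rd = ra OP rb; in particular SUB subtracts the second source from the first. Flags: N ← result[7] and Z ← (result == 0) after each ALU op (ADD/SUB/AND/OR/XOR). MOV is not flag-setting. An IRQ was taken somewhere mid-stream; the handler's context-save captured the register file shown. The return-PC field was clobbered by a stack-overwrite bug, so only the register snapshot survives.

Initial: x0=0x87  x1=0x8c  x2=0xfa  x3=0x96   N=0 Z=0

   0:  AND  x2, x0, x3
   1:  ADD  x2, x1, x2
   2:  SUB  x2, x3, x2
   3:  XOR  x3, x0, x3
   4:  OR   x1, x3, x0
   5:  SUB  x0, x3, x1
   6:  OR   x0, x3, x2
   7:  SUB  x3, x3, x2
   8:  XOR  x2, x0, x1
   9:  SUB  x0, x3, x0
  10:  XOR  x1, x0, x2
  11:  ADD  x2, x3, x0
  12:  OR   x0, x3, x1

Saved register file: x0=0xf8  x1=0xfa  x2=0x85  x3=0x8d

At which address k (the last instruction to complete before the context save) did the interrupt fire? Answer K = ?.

K = 11

after  0: x0=0x87 x1=0x8c x2=0x86 x3=0x96  N=1 Z=0
after  1: x0=0x87 x1=0x8c x2=0x12 x3=0x96  N=0 Z=0
after  2: x0=0x87 x1=0x8c x2=0x84 x3=0x96  N=1 Z=0
after  3: x0=0x87 x1=0x8c x2=0x84 x3=0x11  N=0 Z=0
after  4: x0=0x87 x1=0x97 x2=0x84 x3=0x11  N=1 Z=0
after  5: x0=0x7a x1=0x97 x2=0x84 x3=0x11  N=0 Z=0
after  6: x0=0x95 x1=0x97 x2=0x84 x3=0x11  N=1 Z=0
after  7: x0=0x95 x1=0x97 x2=0x84 x3=0x8d  N=1 Z=0
after  8: x0=0x95 x1=0x97 x2=0x02 x3=0x8d  N=0 Z=0
after  9: x0=0xf8 x1=0x97 x2=0x02 x3=0x8d  N=1 Z=0
after 10: x0=0xf8 x1=0xfa x2=0x02 x3=0x8d  N=1 Z=0
after 11: x0=0xf8 x1=0xfa x2=0x85 x3=0x8d  N=1 Z=0
-- IRQ taken; context saved, return-PC = 12 --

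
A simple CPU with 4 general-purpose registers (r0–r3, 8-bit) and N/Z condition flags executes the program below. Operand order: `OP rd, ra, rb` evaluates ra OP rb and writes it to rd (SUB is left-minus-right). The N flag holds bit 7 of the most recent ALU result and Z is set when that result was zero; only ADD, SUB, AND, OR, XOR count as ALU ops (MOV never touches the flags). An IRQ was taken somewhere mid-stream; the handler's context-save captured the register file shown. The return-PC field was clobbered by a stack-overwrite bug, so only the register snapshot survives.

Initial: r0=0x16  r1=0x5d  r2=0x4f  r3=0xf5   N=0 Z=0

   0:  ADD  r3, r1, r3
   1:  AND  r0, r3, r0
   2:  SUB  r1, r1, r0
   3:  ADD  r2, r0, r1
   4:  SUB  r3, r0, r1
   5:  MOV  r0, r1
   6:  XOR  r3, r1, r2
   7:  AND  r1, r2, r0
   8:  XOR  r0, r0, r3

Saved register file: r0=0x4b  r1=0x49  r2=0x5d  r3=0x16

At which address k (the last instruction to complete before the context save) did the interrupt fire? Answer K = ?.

after  0: r0=0x16 r1=0x5d r2=0x4f r3=0x52  N=0 Z=0
after  1: r0=0x12 r1=0x5d r2=0x4f r3=0x52  N=0 Z=0
after  2: r0=0x12 r1=0x4b r2=0x4f r3=0x52  N=0 Z=0
after  3: r0=0x12 r1=0x4b r2=0x5d r3=0x52  N=0 Z=0
after  4: r0=0x12 r1=0x4b r2=0x5d r3=0xc7  N=1 Z=0
after  5: r0=0x4b r1=0x4b r2=0x5d r3=0xc7  N=1 Z=0
after  6: r0=0x4b r1=0x4b r2=0x5d r3=0x16  N=0 Z=0
after  7: r0=0x4b r1=0x49 r2=0x5d r3=0x16  N=0 Z=0
-- IRQ taken; context saved, return-PC = 8 --

K = 7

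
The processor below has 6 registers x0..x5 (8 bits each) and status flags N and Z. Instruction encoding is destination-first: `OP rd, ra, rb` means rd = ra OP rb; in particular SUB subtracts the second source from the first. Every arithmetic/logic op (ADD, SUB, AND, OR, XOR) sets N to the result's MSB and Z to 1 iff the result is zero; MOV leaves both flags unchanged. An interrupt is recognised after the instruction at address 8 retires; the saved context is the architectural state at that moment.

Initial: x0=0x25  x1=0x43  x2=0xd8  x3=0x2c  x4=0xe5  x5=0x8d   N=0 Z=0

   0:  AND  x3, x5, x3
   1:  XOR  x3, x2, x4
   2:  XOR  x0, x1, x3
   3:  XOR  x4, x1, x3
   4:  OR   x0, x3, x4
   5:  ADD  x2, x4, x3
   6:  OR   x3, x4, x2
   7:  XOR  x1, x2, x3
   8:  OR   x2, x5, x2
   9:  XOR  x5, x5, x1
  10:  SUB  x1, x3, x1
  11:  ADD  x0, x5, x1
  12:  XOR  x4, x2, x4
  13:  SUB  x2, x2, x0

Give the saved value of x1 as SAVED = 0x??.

after  0: x0=0x25 x1=0x43 x2=0xd8 x3=0x0c x4=0xe5 x5=0x8d  N=0 Z=0
after  1: x0=0x25 x1=0x43 x2=0xd8 x3=0x3d x4=0xe5 x5=0x8d  N=0 Z=0
after  2: x0=0x7e x1=0x43 x2=0xd8 x3=0x3d x4=0xe5 x5=0x8d  N=0 Z=0
after  3: x0=0x7e x1=0x43 x2=0xd8 x3=0x3d x4=0x7e x5=0x8d  N=0 Z=0
after  4: x0=0x7f x1=0x43 x2=0xd8 x3=0x3d x4=0x7e x5=0x8d  N=0 Z=0
after  5: x0=0x7f x1=0x43 x2=0xbb x3=0x3d x4=0x7e x5=0x8d  N=1 Z=0
after  6: x0=0x7f x1=0x43 x2=0xbb x3=0xff x4=0x7e x5=0x8d  N=1 Z=0
after  7: x0=0x7f x1=0x44 x2=0xbb x3=0xff x4=0x7e x5=0x8d  N=0 Z=0
after  8: x0=0x7f x1=0x44 x2=0xbf x3=0xff x4=0x7e x5=0x8d  N=1 Z=0
-- IRQ taken; context saved, return-PC = 9 --

SAVED = 0x44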